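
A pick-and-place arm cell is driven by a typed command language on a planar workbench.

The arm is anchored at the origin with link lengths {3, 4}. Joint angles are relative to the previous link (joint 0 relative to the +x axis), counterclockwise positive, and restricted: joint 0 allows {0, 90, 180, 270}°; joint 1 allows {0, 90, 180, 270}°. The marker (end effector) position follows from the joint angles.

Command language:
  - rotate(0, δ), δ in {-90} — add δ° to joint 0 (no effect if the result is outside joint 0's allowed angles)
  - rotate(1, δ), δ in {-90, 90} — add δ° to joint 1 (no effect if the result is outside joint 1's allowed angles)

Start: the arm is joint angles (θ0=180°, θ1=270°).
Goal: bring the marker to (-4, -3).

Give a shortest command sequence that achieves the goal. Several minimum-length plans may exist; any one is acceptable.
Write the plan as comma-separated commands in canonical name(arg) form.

rotate(0, -90), rotate(0, -90), rotate(0, -90)

start: joint angles (θ0=180°, θ1=270°)
step 1 (rotate(0, -90)): joint angles (θ0=90°, θ1=270°)
step 2 (rotate(0, -90)): joint angles (θ0=0°, θ1=270°)
step 3 (rotate(0, -90)): joint angles (θ0=270°, θ1=270°)
nothing shorter than 3 reaches the goal.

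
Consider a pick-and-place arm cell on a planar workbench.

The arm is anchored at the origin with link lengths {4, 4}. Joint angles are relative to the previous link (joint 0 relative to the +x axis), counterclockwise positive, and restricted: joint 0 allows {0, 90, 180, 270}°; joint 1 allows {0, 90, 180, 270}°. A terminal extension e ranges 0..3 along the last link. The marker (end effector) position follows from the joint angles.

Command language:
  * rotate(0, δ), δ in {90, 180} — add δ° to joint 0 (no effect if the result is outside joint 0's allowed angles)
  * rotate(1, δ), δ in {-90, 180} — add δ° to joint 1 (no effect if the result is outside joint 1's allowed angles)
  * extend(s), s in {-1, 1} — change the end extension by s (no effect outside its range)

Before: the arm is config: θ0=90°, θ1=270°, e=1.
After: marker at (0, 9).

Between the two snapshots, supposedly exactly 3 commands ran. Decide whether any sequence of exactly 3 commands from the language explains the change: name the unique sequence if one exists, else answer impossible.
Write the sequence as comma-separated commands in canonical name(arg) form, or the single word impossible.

rotate(1, -90), rotate(1, -90), rotate(1, -90)

initial: config: θ0=90°, θ1=270°, e=1
1. rotate(1, -90) → config: θ0=90°, θ1=180°, e=1
2. rotate(1, -90) → config: θ0=90°, θ1=90°, e=1
3. rotate(1, -90) → config: θ0=90°, θ1=0°, e=1
no other 3-command option fits: unique.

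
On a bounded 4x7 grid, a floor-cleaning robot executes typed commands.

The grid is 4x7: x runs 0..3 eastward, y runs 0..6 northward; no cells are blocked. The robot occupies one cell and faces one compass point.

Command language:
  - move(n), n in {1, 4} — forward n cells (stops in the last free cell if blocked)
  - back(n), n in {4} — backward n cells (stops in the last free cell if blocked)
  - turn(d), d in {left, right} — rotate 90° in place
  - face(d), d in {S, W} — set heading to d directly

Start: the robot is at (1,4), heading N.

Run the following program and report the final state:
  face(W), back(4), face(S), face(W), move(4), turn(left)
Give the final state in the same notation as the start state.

at (0,4), heading S

t0: at (1,4), heading N
step 1 (face(W)): at (1,4), heading W
step 2 (back(4)): at (3,4), heading W
step 3 (face(S)): at (3,4), heading S
step 4 (face(W)): at (3,4), heading W
step 5 (move(4)): at (0,4), heading W
step 6 (turn(left)): at (0,4), heading S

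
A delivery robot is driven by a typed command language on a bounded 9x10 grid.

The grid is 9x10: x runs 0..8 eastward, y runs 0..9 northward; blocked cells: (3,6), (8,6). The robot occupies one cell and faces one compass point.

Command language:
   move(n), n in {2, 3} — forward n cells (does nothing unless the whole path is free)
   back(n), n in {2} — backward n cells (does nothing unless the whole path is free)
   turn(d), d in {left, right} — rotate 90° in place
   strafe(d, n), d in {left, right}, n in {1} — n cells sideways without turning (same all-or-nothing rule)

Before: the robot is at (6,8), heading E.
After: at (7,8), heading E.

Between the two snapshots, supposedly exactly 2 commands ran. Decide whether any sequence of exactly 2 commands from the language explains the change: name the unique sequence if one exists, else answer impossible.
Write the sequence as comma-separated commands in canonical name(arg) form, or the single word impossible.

back(2), move(3)

key: order matters: swapping back(2) and move(3) lands elsewhere
initial: at (6,8), heading E
[1] after back(2): at (4,8), heading E
[2] after move(3): at (7,8), heading E
no other 2-command option fits: unique.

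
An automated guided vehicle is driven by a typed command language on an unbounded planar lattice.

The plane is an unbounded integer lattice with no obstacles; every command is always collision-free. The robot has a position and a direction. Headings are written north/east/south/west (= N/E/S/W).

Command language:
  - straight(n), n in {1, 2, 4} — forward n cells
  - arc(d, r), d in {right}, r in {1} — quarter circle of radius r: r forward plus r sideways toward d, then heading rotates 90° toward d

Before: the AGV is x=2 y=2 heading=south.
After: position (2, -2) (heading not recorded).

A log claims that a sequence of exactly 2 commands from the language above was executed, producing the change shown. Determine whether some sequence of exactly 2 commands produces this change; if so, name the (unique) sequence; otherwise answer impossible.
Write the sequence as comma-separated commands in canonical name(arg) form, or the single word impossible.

t0: x=2 y=2 heading=south
1. straight(2) → x=2 y=0 heading=south
2. straight(2) → x=2 y=-2 heading=south
all 16 alternatives checked — unique.

straight(2), straight(2)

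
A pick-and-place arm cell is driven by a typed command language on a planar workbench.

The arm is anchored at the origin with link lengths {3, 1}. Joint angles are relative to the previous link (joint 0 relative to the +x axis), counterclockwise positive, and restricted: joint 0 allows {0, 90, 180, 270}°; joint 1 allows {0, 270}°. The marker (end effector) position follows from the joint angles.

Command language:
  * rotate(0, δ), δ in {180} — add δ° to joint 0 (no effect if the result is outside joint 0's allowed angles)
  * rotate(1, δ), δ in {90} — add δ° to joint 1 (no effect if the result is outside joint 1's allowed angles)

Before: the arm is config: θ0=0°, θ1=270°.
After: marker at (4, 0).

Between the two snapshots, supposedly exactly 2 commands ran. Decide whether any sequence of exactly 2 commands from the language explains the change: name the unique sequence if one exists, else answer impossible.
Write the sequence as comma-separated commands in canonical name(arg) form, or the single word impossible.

start: config: θ0=0°, θ1=270°
[1] after rotate(1, 90): config: θ0=0°, θ1=0°
[2] after rotate(1, 90): config: θ0=0°, θ1=0°
uniquely the one of 4 2-step routes that fits.

rotate(1, 90), rotate(1, 90)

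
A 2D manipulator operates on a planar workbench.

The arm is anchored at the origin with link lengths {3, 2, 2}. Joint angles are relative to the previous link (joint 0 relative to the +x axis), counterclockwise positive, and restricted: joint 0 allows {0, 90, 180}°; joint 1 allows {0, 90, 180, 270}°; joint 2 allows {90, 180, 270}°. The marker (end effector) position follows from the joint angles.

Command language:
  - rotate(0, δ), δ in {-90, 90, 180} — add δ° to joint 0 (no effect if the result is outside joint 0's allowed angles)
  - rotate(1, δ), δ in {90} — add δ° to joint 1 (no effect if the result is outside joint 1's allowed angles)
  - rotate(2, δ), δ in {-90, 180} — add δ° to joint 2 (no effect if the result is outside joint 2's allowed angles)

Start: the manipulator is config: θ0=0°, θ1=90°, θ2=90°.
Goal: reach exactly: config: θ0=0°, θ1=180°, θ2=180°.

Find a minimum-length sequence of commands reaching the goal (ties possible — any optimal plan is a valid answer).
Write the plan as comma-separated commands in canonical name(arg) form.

initial: config: θ0=0°, θ1=90°, θ2=90°
[1] after rotate(2, 180): config: θ0=0°, θ1=90°, θ2=270°
[2] after rotate(1, 90): config: θ0=0°, θ1=180°, θ2=270°
[3] after rotate(2, -90): config: θ0=0°, θ1=180°, θ2=180°
minimal: 3 command(s), checked below 3.

rotate(2, 180), rotate(1, 90), rotate(2, -90)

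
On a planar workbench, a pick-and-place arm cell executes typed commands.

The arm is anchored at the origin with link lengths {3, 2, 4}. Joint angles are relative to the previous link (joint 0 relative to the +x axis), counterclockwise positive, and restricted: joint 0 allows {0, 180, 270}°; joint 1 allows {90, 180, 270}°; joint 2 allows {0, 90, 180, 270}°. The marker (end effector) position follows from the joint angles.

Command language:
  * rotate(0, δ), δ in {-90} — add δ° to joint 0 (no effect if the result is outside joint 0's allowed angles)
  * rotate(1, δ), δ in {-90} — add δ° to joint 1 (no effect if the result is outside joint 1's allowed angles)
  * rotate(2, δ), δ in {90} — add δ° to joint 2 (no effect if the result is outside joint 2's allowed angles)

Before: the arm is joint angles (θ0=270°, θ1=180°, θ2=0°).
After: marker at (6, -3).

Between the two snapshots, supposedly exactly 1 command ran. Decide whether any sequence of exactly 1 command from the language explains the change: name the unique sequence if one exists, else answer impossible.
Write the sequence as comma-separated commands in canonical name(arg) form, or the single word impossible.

rotate(1, -90)

t0: joint angles (θ0=270°, θ1=180°, θ2=0°)
t=1 rotate(1, -90) ⇒ joint angles (θ0=270°, θ1=90°, θ2=0°)
no rival 1-sequence matches.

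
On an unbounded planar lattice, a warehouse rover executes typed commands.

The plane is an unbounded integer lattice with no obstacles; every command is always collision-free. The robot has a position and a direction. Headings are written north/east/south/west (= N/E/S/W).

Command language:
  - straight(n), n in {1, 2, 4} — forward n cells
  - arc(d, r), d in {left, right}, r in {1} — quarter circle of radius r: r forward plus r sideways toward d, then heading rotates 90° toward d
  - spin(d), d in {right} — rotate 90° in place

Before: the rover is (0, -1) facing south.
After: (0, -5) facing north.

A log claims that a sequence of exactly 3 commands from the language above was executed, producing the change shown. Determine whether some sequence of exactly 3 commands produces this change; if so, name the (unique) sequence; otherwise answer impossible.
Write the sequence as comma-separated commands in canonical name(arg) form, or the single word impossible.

straight(4), spin(right), spin(right)

key: position moved to (0,-5) AND the heading swung to N — translation plus rotation needed
start: (0, -1) facing south
1. straight(4) → (0, -5) facing south
2. spin(right) → (0, -5) facing west
3. spin(right) → (0, -5) facing north
all 216 alternatives checked — unique.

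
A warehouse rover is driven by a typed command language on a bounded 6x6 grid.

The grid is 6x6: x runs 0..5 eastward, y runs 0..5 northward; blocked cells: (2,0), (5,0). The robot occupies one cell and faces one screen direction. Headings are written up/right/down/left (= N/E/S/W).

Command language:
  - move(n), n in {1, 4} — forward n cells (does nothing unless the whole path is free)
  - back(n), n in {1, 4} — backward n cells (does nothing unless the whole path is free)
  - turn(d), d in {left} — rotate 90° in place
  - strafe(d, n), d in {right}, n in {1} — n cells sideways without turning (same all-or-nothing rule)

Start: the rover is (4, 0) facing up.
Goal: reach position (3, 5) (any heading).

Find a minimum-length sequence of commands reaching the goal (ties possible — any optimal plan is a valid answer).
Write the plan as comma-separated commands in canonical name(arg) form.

start: (4, 0) facing up
step 1 (move(4)): (4, 4) facing up
step 2 (turn(left)): (4, 4) facing left
step 3 (move(1)): (3, 4) facing left
step 4 (strafe(right, 1)): (3, 5) facing left
minimal: 4 command(s), checked below 4.

move(4), turn(left), move(1), strafe(right, 1)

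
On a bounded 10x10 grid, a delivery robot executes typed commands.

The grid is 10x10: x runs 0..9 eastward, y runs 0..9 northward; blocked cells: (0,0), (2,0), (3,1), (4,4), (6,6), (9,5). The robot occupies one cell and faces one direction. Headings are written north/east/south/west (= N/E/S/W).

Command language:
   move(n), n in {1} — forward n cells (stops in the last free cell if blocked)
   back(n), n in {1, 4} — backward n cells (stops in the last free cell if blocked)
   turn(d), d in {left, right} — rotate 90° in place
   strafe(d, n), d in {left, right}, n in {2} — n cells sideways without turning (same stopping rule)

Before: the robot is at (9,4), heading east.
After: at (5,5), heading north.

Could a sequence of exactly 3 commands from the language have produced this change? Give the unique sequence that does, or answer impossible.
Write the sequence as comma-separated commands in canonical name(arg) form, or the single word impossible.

back(4), turn(left), move(1)

key: order matters: swapping back(4) and move(1) lands elsewhere
t0: at (9,4), heading east
[1] after back(4): at (5,4), heading east
[2] after turn(left): at (5,4), heading north
[3] after move(1): at (5,5), heading north
no other 3-command option fits: unique.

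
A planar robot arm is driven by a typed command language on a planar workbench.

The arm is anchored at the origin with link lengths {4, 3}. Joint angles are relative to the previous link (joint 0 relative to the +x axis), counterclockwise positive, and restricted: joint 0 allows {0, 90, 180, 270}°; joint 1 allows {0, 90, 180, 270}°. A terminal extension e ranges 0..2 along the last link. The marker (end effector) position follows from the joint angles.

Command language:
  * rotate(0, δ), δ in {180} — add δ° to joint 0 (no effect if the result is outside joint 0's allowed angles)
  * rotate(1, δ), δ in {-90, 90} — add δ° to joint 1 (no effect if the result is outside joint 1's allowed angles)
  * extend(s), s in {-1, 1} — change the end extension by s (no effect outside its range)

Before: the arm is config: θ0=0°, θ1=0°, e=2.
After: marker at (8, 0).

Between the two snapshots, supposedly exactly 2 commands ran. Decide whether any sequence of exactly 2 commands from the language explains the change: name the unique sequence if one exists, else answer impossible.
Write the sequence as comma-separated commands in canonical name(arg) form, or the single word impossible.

extend(1), extend(-1)

key: running extend(-1) before extend(1) would end elsewhere — order is forced
start: config: θ0=0°, θ1=0°, e=2
t=1 extend(1) ⇒ config: θ0=0°, θ1=0°, e=2
t=2 extend(-1) ⇒ config: θ0=0°, θ1=0°, e=1
uniquely the one of 25 2-step routes that fits.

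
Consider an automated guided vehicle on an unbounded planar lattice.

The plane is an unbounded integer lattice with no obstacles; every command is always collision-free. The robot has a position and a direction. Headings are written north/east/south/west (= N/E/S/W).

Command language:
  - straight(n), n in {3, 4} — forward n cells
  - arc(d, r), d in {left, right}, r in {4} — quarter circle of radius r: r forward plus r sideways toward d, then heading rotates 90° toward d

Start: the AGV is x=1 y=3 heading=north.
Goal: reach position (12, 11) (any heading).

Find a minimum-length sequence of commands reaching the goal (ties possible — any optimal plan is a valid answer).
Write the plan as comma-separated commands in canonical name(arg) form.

arc(right, 4), straight(3), arc(left, 4)

initial: x=1 y=3 heading=north
[1] after arc(right, 4): x=5 y=7 heading=east
[2] after straight(3): x=8 y=7 heading=east
[3] after arc(left, 4): x=12 y=11 heading=north
nothing shorter than 3 reaches the goal.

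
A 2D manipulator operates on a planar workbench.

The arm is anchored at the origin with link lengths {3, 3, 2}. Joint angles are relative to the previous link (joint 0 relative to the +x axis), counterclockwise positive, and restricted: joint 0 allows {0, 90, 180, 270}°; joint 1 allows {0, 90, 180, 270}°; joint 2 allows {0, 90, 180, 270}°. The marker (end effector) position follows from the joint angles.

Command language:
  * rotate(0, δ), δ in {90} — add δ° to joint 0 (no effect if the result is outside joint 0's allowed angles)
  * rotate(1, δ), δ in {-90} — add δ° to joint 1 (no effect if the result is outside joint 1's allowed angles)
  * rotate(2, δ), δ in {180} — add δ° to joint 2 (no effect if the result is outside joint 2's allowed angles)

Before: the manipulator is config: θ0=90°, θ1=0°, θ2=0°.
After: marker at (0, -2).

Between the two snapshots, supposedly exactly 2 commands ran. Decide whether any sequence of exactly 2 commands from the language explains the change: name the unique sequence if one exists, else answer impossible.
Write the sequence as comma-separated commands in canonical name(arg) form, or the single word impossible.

rotate(1, -90), rotate(1, -90)

start: config: θ0=90°, θ1=0°, θ2=0°
step 1 (rotate(1, -90)): config: θ0=90°, θ1=270°, θ2=0°
step 2 (rotate(1, -90)): config: θ0=90°, θ1=180°, θ2=0°
uniquely the one of 9 2-step routes that fits.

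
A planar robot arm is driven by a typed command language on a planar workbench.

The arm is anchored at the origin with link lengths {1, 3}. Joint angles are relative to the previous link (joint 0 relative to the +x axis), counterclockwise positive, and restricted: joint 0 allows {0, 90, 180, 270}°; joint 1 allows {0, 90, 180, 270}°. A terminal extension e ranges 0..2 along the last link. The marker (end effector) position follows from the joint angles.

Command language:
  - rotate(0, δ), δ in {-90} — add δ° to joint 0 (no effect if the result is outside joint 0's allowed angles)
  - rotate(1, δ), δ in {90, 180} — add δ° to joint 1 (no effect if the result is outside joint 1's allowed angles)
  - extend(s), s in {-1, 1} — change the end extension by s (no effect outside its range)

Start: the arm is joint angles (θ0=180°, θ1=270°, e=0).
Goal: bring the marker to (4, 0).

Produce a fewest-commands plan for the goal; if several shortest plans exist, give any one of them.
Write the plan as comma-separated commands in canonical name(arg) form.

rotate(1, 90), rotate(0, -90), rotate(0, -90)

from: joint angles (θ0=180°, θ1=270°, e=0)
t=1 rotate(1, 90) ⇒ joint angles (θ0=180°, θ1=0°, e=0)
t=2 rotate(0, -90) ⇒ joint angles (θ0=90°, θ1=0°, e=0)
t=3 rotate(0, -90) ⇒ joint angles (θ0=0°, θ1=0°, e=0)
shorter routes all fall short; 3 is best.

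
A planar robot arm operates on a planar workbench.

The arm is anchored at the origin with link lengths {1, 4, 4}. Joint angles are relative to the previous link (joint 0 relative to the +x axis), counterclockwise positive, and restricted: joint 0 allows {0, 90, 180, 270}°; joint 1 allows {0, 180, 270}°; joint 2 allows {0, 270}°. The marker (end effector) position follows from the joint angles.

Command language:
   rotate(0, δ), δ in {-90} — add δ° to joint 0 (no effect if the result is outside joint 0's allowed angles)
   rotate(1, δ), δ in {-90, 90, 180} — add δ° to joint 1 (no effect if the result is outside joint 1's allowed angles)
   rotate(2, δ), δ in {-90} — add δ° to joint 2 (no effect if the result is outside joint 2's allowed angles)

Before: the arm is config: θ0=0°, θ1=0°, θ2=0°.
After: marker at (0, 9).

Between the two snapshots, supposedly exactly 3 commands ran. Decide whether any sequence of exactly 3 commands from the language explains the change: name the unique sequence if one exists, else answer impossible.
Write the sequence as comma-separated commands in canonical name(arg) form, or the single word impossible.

rotate(0, -90), rotate(0, -90), rotate(0, -90)

t0: config: θ0=0°, θ1=0°, θ2=0°
step 1 (rotate(0, -90)): config: θ0=270°, θ1=0°, θ2=0°
step 2 (rotate(0, -90)): config: θ0=180°, θ1=0°, θ2=0°
step 3 (rotate(0, -90)): config: θ0=90°, θ1=0°, θ2=0°
no other 3-command option fits: unique.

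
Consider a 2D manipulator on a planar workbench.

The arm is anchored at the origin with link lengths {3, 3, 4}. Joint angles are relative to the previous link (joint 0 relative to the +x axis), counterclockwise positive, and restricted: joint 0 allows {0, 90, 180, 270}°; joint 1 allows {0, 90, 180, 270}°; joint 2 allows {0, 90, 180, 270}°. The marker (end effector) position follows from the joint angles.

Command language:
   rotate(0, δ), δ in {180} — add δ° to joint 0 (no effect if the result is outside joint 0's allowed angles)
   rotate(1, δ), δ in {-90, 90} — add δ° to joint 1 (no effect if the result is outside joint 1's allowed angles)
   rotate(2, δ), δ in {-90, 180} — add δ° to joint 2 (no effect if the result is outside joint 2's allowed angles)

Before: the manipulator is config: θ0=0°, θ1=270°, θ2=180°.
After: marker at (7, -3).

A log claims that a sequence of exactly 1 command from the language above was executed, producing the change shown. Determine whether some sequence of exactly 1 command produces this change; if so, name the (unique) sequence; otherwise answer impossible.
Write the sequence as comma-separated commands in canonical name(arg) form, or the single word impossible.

rotate(2, -90)

initial: config: θ0=0°, θ1=270°, θ2=180°
t=1 rotate(2, -90) ⇒ config: θ0=0°, θ1=270°, θ2=90°
no rival 1-sequence matches.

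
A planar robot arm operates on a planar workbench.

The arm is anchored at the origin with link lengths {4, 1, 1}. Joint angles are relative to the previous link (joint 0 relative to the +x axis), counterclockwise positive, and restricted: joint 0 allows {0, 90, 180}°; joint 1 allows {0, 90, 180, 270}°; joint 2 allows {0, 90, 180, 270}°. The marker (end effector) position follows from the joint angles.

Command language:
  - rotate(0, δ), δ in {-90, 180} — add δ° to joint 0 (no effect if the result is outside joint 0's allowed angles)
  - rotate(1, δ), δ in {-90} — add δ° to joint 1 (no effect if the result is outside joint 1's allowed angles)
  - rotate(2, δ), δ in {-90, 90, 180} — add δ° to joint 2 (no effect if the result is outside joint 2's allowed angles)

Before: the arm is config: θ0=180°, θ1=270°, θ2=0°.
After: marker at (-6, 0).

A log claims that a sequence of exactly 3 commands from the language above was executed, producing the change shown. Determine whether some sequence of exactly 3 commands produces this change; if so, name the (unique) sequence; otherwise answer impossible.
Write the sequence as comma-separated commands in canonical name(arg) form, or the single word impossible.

start: config: θ0=180°, θ1=270°, θ2=0°
1. rotate(1, -90) → config: θ0=180°, θ1=180°, θ2=0°
2. rotate(1, -90) → config: θ0=180°, θ1=90°, θ2=0°
3. rotate(1, -90) → config: θ0=180°, θ1=0°, θ2=0°
no rival 3-sequence matches.

rotate(1, -90), rotate(1, -90), rotate(1, -90)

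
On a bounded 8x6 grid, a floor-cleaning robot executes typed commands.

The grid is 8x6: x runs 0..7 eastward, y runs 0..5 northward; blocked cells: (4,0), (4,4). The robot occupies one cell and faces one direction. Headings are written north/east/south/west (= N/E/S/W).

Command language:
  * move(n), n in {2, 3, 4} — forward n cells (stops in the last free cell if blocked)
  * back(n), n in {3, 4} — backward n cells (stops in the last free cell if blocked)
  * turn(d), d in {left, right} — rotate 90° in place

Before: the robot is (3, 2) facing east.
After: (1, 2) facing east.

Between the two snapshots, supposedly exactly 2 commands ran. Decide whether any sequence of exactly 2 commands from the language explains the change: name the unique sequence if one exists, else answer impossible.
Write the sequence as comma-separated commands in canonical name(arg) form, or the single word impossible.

move(2), back(4)

key: running back(4) before move(2) would end elsewhere — order is forced
initial: (3, 2) facing east
t=1 move(2) ⇒ (5, 2) facing east
t=2 back(4) ⇒ (1, 2) facing east
all 49 alternatives checked — unique.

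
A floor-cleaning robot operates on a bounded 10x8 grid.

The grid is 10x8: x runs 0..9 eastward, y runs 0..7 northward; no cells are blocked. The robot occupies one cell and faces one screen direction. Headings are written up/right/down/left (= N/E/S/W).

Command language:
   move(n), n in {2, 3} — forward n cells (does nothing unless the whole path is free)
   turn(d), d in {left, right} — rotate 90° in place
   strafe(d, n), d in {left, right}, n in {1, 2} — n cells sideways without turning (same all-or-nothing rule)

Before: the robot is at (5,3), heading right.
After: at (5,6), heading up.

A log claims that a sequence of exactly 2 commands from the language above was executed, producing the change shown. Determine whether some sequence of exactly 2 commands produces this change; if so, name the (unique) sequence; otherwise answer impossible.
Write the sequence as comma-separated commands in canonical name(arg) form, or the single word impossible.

key: position moved to (5,6) AND the heading swung to N — translation plus rotation needed
initial: at (5,3), heading right
step 1 (turn(left)): at (5,3), heading up
step 2 (move(3)): at (5,6), heading up
all 64 alternatives checked — unique.

turn(left), move(3)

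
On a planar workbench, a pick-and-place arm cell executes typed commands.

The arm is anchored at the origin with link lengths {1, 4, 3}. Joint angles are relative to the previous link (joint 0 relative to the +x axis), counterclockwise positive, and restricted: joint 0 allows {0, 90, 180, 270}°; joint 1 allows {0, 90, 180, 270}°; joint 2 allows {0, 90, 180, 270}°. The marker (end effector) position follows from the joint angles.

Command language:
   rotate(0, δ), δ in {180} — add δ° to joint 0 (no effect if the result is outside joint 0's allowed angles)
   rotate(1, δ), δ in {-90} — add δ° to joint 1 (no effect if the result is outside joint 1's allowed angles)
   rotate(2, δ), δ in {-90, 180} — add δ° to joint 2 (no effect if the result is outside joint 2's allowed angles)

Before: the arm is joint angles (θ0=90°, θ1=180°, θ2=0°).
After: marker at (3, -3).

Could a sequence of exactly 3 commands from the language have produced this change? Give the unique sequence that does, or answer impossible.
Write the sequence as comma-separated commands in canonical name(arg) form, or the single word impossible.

start: joint angles (θ0=90°, θ1=180°, θ2=0°)
[1] after rotate(2, -90): joint angles (θ0=90°, θ1=180°, θ2=270°)
[2] after rotate(2, -90): joint angles (θ0=90°, θ1=180°, θ2=180°)
[3] after rotate(2, -90): joint angles (θ0=90°, θ1=180°, θ2=90°)
uniquely the one of 64 3-step routes that fits.

rotate(2, -90), rotate(2, -90), rotate(2, -90)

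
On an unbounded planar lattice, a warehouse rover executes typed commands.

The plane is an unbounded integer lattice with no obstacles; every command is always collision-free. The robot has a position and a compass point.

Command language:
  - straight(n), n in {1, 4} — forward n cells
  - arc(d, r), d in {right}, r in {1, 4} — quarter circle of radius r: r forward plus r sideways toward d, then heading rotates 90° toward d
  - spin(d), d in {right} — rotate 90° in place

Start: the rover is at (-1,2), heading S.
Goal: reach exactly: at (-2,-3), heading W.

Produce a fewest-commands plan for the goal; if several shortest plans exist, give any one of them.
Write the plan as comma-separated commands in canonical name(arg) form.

t0: at (-1,2), heading S
[1] after straight(4): at (-1,-2), heading S
[2] after arc(right, 1): at (-2,-3), heading W
nothing shorter than 2 reaches the goal.

straight(4), arc(right, 1)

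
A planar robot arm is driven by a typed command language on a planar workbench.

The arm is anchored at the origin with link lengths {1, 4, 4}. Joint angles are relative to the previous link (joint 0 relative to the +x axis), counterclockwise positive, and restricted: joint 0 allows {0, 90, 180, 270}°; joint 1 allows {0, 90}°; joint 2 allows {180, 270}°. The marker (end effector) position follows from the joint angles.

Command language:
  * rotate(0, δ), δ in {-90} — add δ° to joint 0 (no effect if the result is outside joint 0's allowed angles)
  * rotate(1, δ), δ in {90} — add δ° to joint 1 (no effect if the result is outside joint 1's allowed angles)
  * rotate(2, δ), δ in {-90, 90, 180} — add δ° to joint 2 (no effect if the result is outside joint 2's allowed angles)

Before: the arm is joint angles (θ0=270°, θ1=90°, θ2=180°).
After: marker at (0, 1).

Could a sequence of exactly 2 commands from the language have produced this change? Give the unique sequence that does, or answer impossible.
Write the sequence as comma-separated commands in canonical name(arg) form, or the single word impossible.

rotate(0, -90), rotate(0, -90)

from: joint angles (θ0=270°, θ1=90°, θ2=180°)
t=1 rotate(0, -90) ⇒ joint angles (θ0=180°, θ1=90°, θ2=180°)
t=2 rotate(0, -90) ⇒ joint angles (θ0=90°, θ1=90°, θ2=180°)
no other 2-command option fits: unique.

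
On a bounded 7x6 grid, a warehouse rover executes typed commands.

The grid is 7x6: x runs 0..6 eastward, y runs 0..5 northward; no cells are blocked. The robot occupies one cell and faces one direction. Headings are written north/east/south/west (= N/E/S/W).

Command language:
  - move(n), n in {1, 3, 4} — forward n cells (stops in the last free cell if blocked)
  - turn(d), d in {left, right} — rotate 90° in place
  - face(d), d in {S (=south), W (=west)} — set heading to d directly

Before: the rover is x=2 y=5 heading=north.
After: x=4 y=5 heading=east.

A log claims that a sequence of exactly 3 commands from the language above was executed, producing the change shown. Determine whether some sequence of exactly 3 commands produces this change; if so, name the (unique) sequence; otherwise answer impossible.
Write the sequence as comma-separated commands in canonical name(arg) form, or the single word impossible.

key: position moved to (4,5) AND the heading swung to E — translation plus rotation needed
start: x=2 y=5 heading=north
1. turn(right) → x=2 y=5 heading=east
2. move(1) → x=3 y=5 heading=east
3. move(1) → x=4 y=5 heading=east
no rival 3-sequence matches.

turn(right), move(1), move(1)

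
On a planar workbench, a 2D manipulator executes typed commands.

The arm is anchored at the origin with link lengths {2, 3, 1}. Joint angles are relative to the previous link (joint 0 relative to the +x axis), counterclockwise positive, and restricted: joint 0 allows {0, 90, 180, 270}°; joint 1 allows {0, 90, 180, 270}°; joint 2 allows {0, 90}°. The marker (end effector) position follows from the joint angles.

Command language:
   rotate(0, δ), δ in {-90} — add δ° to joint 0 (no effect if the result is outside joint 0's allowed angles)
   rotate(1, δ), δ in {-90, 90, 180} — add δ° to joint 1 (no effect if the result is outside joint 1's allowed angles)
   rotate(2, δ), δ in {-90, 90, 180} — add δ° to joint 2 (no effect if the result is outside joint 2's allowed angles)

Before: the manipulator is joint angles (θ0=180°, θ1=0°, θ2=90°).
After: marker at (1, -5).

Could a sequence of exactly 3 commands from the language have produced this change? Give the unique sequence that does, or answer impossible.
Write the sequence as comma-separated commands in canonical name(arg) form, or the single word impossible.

initial: joint angles (θ0=180°, θ1=0°, θ2=90°)
[1] after rotate(0, -90): joint angles (θ0=90°, θ1=0°, θ2=90°)
[2] after rotate(0, -90): joint angles (θ0=0°, θ1=0°, θ2=90°)
[3] after rotate(0, -90): joint angles (θ0=270°, θ1=0°, θ2=90°)
no other 3-command option fits: unique.

rotate(0, -90), rotate(0, -90), rotate(0, -90)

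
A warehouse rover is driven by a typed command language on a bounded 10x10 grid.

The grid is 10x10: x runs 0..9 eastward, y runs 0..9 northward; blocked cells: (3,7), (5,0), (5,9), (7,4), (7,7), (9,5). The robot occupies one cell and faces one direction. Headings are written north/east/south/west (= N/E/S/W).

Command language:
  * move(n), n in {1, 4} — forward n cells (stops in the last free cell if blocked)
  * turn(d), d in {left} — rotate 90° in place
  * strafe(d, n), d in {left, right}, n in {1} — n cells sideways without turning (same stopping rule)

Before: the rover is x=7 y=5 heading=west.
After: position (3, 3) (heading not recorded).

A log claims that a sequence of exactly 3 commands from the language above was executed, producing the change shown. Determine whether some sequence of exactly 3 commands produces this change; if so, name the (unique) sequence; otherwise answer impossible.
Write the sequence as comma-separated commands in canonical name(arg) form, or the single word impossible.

move(4), strafe(left, 1), strafe(left, 1)

key: order matters: swapping move(4) and strafe(left, 1) lands elsewhere
t0: x=7 y=5 heading=west
1. move(4) → x=3 y=5 heading=west
2. strafe(left, 1) → x=3 y=4 heading=west
3. strafe(left, 1) → x=3 y=3 heading=west
all 125 alternatives checked — unique.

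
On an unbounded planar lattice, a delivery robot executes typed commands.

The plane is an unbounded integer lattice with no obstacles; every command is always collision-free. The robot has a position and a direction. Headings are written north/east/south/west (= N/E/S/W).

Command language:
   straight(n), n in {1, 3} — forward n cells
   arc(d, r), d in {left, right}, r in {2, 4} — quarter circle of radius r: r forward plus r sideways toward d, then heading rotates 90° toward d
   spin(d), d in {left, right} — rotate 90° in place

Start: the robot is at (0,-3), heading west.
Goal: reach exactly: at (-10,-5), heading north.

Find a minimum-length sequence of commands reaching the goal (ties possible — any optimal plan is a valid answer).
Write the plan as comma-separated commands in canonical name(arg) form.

arc(left, 4), arc(right, 2), arc(right, 4)

initial: at (0,-3), heading west
1. arc(left, 4) → at (-4,-7), heading south
2. arc(right, 2) → at (-6,-9), heading west
3. arc(right, 4) → at (-10,-5), heading north
nothing shorter than 3 reaches the goal.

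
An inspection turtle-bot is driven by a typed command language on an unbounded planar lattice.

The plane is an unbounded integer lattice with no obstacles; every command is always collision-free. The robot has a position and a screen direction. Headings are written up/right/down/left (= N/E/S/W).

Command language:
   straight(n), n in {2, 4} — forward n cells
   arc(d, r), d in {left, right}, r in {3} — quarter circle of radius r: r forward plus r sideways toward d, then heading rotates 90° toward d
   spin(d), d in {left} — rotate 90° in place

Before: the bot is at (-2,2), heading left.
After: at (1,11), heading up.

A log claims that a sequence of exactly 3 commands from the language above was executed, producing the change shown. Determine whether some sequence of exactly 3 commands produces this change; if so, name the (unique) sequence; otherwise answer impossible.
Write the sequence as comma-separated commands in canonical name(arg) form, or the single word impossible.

key: cell and facing (now N) both changed — the 3 commands mix motion and turning
t0: at (-2,2), heading left
step 1 (arc(right, 3)): at (-5,5), heading up
step 2 (arc(right, 3)): at (-2,8), heading right
step 3 (arc(left, 3)): at (1,11), heading up
uniquely the one of 125 3-step routes that fits.

arc(right, 3), arc(right, 3), arc(left, 3)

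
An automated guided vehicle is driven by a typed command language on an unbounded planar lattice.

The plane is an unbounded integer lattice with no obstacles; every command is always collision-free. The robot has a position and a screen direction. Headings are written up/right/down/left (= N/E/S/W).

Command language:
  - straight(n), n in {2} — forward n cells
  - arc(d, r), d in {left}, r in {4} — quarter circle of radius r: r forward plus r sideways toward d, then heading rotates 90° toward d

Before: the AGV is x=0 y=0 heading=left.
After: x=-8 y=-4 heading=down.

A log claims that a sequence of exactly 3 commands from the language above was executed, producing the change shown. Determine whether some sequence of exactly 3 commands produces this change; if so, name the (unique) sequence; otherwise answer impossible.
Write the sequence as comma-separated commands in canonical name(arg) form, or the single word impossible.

key: position moved to (-8,-4) AND the heading swung to S — translation plus rotation needed
start: x=0 y=0 heading=left
t=1 straight(2) ⇒ x=-2 y=0 heading=left
t=2 straight(2) ⇒ x=-4 y=0 heading=left
t=3 arc(left, 4) ⇒ x=-8 y=-4 heading=down
no rival 3-sequence matches.

straight(2), straight(2), arc(left, 4)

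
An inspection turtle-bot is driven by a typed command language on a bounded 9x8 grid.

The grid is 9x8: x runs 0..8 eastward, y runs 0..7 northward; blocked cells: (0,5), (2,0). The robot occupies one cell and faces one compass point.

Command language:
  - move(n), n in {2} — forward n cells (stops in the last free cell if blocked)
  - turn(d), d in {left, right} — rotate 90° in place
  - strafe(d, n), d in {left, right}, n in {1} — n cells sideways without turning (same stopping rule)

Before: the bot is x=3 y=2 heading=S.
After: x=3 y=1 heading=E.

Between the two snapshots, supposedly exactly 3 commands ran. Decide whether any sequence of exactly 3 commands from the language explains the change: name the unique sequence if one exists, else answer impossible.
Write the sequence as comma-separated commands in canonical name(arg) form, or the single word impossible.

move(2), turn(left), strafe(left, 1)

key: order matters: swapping move(2) and strafe(left, 1) lands elsewhere
start: x=3 y=2 heading=S
[1] after move(2): x=3 y=0 heading=S
[2] after turn(left): x=3 y=0 heading=E
[3] after strafe(left, 1): x=3 y=1 heading=E
no rival 3-sequence matches.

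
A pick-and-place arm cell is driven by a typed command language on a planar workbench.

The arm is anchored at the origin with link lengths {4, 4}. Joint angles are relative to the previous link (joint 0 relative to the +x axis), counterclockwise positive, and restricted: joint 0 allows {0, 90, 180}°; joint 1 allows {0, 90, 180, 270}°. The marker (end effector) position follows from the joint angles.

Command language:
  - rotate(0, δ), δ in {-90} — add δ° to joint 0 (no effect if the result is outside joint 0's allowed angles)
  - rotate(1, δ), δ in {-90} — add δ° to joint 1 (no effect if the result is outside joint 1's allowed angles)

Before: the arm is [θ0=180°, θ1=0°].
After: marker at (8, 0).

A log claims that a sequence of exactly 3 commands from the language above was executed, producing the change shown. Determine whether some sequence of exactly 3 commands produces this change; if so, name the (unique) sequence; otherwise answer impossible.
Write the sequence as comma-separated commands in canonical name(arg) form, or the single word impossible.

rotate(0, -90), rotate(0, -90), rotate(0, -90)

initial: [θ0=180°, θ1=0°]
t=1 rotate(0, -90) ⇒ [θ0=90°, θ1=0°]
t=2 rotate(0, -90) ⇒ [θ0=0°, θ1=0°]
t=3 rotate(0, -90) ⇒ [θ0=0°, θ1=0°]
no other 3-command option fits: unique.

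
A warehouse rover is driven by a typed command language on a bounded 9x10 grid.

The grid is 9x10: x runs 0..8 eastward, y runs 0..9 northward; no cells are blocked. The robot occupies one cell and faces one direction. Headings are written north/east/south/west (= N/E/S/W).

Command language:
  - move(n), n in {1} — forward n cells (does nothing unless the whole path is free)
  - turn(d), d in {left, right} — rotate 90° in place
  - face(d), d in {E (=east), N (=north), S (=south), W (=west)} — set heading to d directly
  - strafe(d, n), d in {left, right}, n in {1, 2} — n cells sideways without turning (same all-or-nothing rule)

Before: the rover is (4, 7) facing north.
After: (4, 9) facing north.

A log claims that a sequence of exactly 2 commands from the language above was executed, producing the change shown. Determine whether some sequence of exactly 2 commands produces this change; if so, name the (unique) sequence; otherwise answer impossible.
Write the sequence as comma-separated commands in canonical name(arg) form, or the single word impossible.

move(1), move(1)

key: still facing N at the end — nothing in the sequence rotates
t0: (4, 7) facing north
step 1 (move(1)): (4, 8) facing north
step 2 (move(1)): (4, 9) facing north
all 121 alternatives checked — unique.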